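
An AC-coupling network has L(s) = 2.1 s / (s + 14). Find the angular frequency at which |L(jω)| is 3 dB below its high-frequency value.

14 rad s⁻¹

For a single-pole high-pass, the −3 dB point is at the pole: ω = 14 rad s⁻¹.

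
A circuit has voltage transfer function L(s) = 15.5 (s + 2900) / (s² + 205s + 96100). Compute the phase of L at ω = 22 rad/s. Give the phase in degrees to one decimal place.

∠(j22 + 2900) = arctan(22/2900) = 0.43°
∠[(j22)² + 205(j22) + 96100] = ∠[95616 + j4510] = 2.70°
∠L(j22) = 0.43° − 2.70° = -2.27°

-2.3 deg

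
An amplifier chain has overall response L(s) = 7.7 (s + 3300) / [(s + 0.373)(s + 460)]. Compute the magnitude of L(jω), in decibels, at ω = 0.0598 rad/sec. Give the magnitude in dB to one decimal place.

43.3 dB

|j0.0598 + 3300| = √(0.0598² + 3300²) = 3300
|j0.0598 + 0.373| = √(0.0598² + 0.373²) = 0.3778
|j0.0598 + 460| = √(0.0598² + 460²) = 460
|L(j0.0598)| = 7.7 × 3300 / (0.3778 × 460) = 146.23
20 log₁₀(146.23) = 43.30 dB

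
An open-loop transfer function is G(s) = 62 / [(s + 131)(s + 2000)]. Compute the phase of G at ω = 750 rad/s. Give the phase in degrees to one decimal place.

-100.6°

∠(j750 + 131) = arctan(750/131) = 80.09°
∠(j750 + 2000) = arctan(750/2000) = 20.56°
∠G(j750) = − (80.09° + 20.56°) = -100.65°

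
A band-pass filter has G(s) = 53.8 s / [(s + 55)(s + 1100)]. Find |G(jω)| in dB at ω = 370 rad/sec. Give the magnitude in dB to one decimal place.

|j370| = 370
|j370 + 55| = √(370² + 55²) = 374.1
|j370 + 1100| = √(370² + 1100²) = 1161
|G(j370)| = 53.8 × 370 / (374.1 × 1161) = 0.045853
20 log₁₀(0.045853) = -26.77 dB

-26.8 dB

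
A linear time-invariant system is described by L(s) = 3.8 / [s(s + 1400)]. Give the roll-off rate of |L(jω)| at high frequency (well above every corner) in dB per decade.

-40 dB/decade

With 0 zeros and 2 poles, the high-frequency asymptotic slope is 20 × (0 − 2) = -40 dB/decade.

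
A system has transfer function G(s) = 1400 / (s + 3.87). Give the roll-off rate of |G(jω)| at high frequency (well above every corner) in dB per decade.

-20 dB/decade

With 0 zeros and 1 pole, the high-frequency asymptotic slope is 20 × (0 − 1) = -20 dB/decade.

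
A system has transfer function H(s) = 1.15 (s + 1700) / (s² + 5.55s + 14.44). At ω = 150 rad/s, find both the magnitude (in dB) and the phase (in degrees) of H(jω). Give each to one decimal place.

|j150 + 1700| = √(150² + 1700²) = 1707
|(j150)² + 5.55(j150) + 14.44| = |-22486 + j832.5| = 2.25e+04
|H(j150)| = 1.15 × 1707 / 2.25e+04 = 0.087223
20 log₁₀(0.087223) = -21.19 dB
∠(j150 + 1700) = arctan(150/1700) = 5.04°
∠[(j150)² + 5.55(j150) + 14.44] = ∠[-22486 + j832.5] = 177.88°
∠H(j150) = 5.04° − 177.88° = -172.84°

|H| = -21.2 dB, ∠H = -172.8°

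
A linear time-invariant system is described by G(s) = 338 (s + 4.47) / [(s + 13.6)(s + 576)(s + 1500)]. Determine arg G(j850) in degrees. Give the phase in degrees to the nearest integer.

∠(j850 + 4.47) = arctan(850/4.47) = 89.70°
∠(j850 + 13.6) = arctan(850/13.6) = 89.08°
∠(j850 + 576) = arctan(850/576) = 55.88°
∠(j850 + 1500) = arctan(850/1500) = 29.54°
∠G(j850) = 89.70° − (89.08° + 55.88° + 29.54°) = -84.80°

-85°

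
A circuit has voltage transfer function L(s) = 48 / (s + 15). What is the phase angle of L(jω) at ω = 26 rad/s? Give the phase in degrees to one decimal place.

∠(j26 + 15) = arctan(26/15) = 60.02°
∠L(j26) = −60.02° = -60.02°

-60.0 deg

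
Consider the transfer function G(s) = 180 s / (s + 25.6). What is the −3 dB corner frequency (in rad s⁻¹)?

25.6 rad s⁻¹

For a single-pole high-pass, the −3 dB point is at the pole: ω = 25.6 rad s⁻¹.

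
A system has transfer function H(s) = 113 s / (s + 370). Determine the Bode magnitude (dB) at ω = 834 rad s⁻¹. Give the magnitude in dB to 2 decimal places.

40.28 dB

|j834| = 834
|j834 + 370| = √(834² + 370²) = 912.4
|H(j834)| = 113 × 834 / 912.4 = 103.29
20 log₁₀(103.29) = 40.281 dB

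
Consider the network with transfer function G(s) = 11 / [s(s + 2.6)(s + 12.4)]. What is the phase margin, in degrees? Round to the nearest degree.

Gain crossover: |G(jω)| = 1 at ω ≈ 0.338 rad/s.
∠G(j0.338) = −90° − arctan(0.338/2.6) − arctan(0.338/12.4) ≈ -98.97°
PM = 180° + (-98.97°) = 81.03°

81°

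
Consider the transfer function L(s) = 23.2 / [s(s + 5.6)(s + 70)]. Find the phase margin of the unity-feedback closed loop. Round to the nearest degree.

Gain crossover: |L(jω)| = 1 at ω ≈ 0.0592 rad s⁻¹.
∠L(j0.0592) = −90° − arctan(0.0592/5.6) − arctan(0.0592/70) ≈ -90.65°
PM = 180° + (-90.65°) = 89.35°

89°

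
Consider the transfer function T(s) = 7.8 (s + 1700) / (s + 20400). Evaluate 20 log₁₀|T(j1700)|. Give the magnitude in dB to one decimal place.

-0.8 dB

|j1700 + 1700| = √(1700² + 1700²) = 2404
|j1700 + 20400| = √(1700² + 20400²) = 2.047e+04
|T(j1700)| = 7.8 × 2404 / 2.047e+04 = 0.91606
20 log₁₀(0.91606) = -0.76 dB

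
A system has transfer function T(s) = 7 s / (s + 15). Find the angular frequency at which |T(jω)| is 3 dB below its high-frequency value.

For a single-pole high-pass, the −3 dB point is at the pole: ω = 15 rad/sec.

15 rad/sec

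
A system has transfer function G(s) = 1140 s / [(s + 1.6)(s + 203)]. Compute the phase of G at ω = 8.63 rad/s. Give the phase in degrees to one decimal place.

8.1°

∠(j8.63) = 90.00°
∠(j8.63 + 1.6) = arctan(8.63/1.6) = 79.50°
∠(j8.63 + 203) = arctan(8.63/203) = 2.43°
∠G(j8.63) = 90.00° − (79.50° + 2.43°) = 8.07°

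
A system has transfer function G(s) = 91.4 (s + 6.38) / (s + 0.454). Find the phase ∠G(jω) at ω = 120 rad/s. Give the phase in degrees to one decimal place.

-2.8°

∠(j120 + 6.38) = arctan(120/6.38) = 86.96°
∠(j120 + 0.454) = arctan(120/0.454) = 89.78°
∠G(j120) = 86.96° − 89.78° = -2.83°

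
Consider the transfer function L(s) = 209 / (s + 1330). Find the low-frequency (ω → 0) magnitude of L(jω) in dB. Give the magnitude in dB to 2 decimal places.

-16.07 dB

L(0) = 209 / 1330 = 0.15714
20 log₁₀(0.15714) = -16.074 dB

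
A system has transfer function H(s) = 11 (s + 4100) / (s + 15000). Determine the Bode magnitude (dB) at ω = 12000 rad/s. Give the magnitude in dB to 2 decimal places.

17.22 dB

|j12000 + 4100| = √(12000² + 4100²) = 1.268e+04
|j12000 + 15000| = √(12000² + 15000²) = 1.921e+04
|H(j12000)| = 11 × 1.268e+04 / 1.921e+04 = 7.2617
20 log₁₀(7.2617) = 17.221 dB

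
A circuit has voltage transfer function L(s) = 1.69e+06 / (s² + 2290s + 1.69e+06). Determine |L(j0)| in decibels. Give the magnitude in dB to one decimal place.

L(0) = 1.69e+06 / 1.69e+06 = 1
20 log₁₀(1) = 0.00 dB

0.0 dB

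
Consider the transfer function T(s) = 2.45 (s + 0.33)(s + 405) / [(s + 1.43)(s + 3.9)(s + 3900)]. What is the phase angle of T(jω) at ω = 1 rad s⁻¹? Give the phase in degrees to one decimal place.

∠(j1 + 0.33) = arctan(1/0.33) = 71.74°
∠(j1 + 405) = arctan(1/405) = 0.14°
∠(j1 + 1.43) = arctan(1/1.43) = 34.97°
∠(j1 + 3.9) = arctan(1/3.9) = 14.38°
∠(j1 + 3900) = arctan(1/3900) = 0.01°
∠T(j1) = 71.74° + 0.14° − (34.97° + 14.38° + 0.01°) = 22.52°

22.5°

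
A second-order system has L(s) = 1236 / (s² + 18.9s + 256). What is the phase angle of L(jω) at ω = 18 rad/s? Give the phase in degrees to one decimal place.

∠[(j18)² + 18.9(j18) + 256] = ∠[-68 + j340.2] = 101.30°
∠L(j18) = −101.30° = -101.30°

-101.3°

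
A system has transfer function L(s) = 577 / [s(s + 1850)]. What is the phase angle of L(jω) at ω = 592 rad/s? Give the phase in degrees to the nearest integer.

-108°

∠(j592 + 1850) = arctan(592/1850) = 17.74°
∠(j592) = 90.00°
∠L(j592) = − (17.74° + 90.00°) = -107.74°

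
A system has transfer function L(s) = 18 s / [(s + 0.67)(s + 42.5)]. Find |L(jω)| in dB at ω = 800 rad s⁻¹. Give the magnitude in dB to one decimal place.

-33.0 dB

|j800| = 800
|j800 + 0.67| = √(800² + 0.67²) = 800
|j800 + 42.5| = √(800² + 42.5²) = 801.1
|L(j800)| = 18 × 800 / (800 × 801.1) = 0.022468
20 log₁₀(0.022468) = -32.97 dB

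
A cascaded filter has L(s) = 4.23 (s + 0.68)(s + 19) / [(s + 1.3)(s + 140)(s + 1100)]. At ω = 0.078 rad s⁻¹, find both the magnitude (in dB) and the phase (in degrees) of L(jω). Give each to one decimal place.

|j0.078 + 0.68| = √(0.078² + 0.68²) = 0.6845
|j0.078 + 19| = √(0.078² + 19²) = 19
|j0.078 + 1.3| = √(0.078² + 1.3²) = 1.302
|j0.078 + 140| = √(0.078² + 140²) = 140
|j0.078 + 1100| = √(0.078² + 1100²) = 1100
|L(j0.078)| = 4.23 × 0.6845 × 19 / (1.302 × 140 × 1100) = 0.00027428
20 log₁₀(0.00027428) = -71.24 dB
∠(j0.078 + 0.68) = arctan(0.078/0.68) = 6.54°
∠(j0.078 + 19) = arctan(0.078/19) = 0.24°
∠(j0.078 + 1.3) = arctan(0.078/1.3) = 3.43°
∠(j0.078 + 140) = arctan(0.078/140) = 0.03°
∠(j0.078 + 1100) = arctan(0.078/1100) = 0.00°
∠L(j0.078) = 6.54° + 0.24° − (3.43° + 0.03° + 0.00°) = 3.31°

|L| = -71.2 dB, ∠L = 3.3 deg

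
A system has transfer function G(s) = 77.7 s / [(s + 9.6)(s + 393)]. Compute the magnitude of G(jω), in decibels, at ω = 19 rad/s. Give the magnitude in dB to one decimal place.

-15.1 dB

|j19| = 19
|j19 + 9.6| = √(19² + 9.6²) = 21.29
|j19 + 393| = √(19² + 393²) = 393.5
|G(j19)| = 77.7 × 19 / (21.29 × 393.5) = 0.17626
20 log₁₀(0.17626) = -15.08 dB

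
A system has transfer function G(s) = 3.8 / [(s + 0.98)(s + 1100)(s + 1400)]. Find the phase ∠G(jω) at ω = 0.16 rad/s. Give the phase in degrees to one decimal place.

∠(j0.16 + 0.98) = arctan(0.16/0.98) = 9.27°
∠(j0.16 + 1100) = arctan(0.16/1100) = 0.01°
∠(j0.16 + 1400) = arctan(0.16/1400) = 0.01°
∠G(j0.16) = − (9.27° + 0.01° + 0.01°) = -9.29°

-9.3°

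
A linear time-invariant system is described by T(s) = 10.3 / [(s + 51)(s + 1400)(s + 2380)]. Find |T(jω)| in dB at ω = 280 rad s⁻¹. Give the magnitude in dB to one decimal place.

|j280 + 51| = √(280² + 51²) = 284.6
|j280 + 1400| = √(280² + 1400²) = 1428
|j280 + 2380| = √(280² + 2380²) = 2396
|T(j280)| = 10.3 / (284.6 × 1428 × 2396) = 1.0578e-08
20 log₁₀(1.0578e-08) = -159.51 dB

-159.5 dB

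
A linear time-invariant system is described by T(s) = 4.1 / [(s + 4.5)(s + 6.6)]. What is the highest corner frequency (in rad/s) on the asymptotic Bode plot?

6.6 rad/s

Break frequencies occur at each pole and zero magnitude: 4.5 rad/s, 6.6 rad/s.
The highest is 6.6 rad/s.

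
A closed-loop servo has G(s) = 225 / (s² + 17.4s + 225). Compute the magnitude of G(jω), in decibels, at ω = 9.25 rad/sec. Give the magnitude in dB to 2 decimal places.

0.48 dB

|(j9.25)² + 17.4(j9.25) + 225| = |139.44 + j160.95| = 213
|G(j9.25)| = 225 / 213 = 1.0566
20 log₁₀(1.0566) = 0.478 dB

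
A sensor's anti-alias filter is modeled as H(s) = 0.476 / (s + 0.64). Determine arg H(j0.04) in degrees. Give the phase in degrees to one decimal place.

-3.6°

∠(j0.04 + 0.64) = arctan(0.04/0.64) = 3.58°
∠H(j0.04) = −3.58° = -3.58°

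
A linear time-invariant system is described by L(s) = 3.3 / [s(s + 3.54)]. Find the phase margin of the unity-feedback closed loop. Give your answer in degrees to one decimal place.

75.7 deg

Gain crossover: |L(jω)| = 1 at ω ≈ 0.903 rad/s.
∠L(j0.903) = −90° − arctan(0.903/3.54) ≈ -104.31°
PM = 180° + (-104.31°) = 75.69°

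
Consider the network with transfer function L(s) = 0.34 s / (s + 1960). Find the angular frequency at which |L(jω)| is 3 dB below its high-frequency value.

For a single-pole high-pass, the −3 dB point is at the pole: ω = 1960 rad s⁻¹.

1960 rad s⁻¹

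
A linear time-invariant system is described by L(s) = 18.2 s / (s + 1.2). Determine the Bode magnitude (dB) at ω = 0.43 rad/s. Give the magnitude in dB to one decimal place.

15.8 dB

|j0.43| = 0.43
|j0.43 + 1.2| = √(0.43² + 1.2²) = 1.275
|L(j0.43)| = 18.2 × 0.43 / 1.275 = 6.1394
20 log₁₀(6.1394) = 15.76 dB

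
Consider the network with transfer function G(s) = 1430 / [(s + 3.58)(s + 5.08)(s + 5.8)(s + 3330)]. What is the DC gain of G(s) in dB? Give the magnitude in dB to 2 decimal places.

-47.81 dB

G(0) = 1430 / (3.58 × 5.08 × 5.8 × 3330) = 0.0040711
20 log₁₀(0.0040711) = -47.806 dB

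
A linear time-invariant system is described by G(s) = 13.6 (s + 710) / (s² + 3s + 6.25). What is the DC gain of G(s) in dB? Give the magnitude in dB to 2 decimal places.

G(0) = 13.6 × 710 / 6.25 = 1545
20 log₁₀(1545) = 63.778 dB

63.78 dB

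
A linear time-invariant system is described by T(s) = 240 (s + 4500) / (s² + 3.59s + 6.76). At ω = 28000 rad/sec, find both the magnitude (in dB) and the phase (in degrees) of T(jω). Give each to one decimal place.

|T| = -41.2 dB, ∠T = -99.1 deg

|j28000 + 4500| = √(28000² + 4500²) = 2.836e+04
|(j28000)² + 3.59(j28000) + 6.76| = |-7.84e+08 + j1.0052e+05| = 7.84e+08
|T(j28000)| = 240 × 2.836e+04 / 7.84e+08 = 0.0086814
20 log₁₀(0.0086814) = -41.23 dB
∠(j28000 + 4500) = arctan(28000/4500) = 80.87°
∠[(j28000)² + 3.59(j28000) + 6.76] = ∠[-7.84e+08 + j1.0052e+05] = 179.99°
∠T(j28000) = 80.87° − 179.99° = -99.12°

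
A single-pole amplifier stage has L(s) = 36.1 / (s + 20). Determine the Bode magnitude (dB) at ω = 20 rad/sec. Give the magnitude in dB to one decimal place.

|j20 + 20| = √(20² + 20²) = 28.28
|L(j20)| = 36.1 / 28.28 = 1.2763
20 log₁₀(1.2763) = 2.12 dB

2.1 dB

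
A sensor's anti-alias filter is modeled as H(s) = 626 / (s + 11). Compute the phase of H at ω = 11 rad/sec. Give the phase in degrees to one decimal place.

-45.0°

∠(j11 + 11) = arctan(11/11) = 45.00°
∠H(j11) = −45.00° = -45.00°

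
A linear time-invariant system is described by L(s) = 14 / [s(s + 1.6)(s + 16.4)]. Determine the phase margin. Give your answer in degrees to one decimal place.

70.6°

Gain crossover: |L(jω)| = 1 at ω ≈ 0.508 rad s⁻¹.
∠L(j0.508) = −90° − arctan(0.508/1.6) − arctan(0.508/16.4) ≈ -109.40°
PM = 180° + (-109.40°) = 70.60°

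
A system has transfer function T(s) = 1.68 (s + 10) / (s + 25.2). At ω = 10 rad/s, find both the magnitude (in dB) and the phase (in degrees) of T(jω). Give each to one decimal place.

|T| = -1.1 dB, ∠T = 23.4°

|j10 + 10| = √(10² + 10²) = 14.14
|j10 + 25.2| = √(10² + 25.2²) = 27.11
|T(j10)| = 1.68 × 14.14 / 27.11 = 0.87633
20 log₁₀(0.87633) = -1.15 dB
∠(j10 + 10) = arctan(10/10) = 45.00°
∠(j10 + 25.2) = arctan(10/25.2) = 21.64°
∠T(j10) = 45.00° − 21.64° = 23.36°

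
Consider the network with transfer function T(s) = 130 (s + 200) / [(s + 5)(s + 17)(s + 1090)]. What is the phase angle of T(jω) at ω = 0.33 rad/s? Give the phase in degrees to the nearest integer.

-5°

∠(j0.33 + 200) = arctan(0.33/200) = 0.09°
∠(j0.33 + 5) = arctan(0.33/5) = 3.78°
∠(j0.33 + 17) = arctan(0.33/17) = 1.11°
∠(j0.33 + 1090) = arctan(0.33/1090) = 0.02°
∠T(j0.33) = 0.09° − (3.78° + 1.11° + 0.02°) = -4.81°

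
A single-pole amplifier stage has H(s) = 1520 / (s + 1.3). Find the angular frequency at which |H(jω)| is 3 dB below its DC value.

For a single-pole low-pass, the −3 dB point is at the pole: ω = 1.3 rad/s.

1.3 rad/s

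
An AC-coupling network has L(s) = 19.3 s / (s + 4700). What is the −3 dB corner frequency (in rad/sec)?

4700 rad/sec

For a single-pole high-pass, the −3 dB point is at the pole: ω = 4700 rad/sec.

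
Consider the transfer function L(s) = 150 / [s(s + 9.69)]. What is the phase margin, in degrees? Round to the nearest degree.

43 deg

Gain crossover: |L(jω)| = 1 at ω ≈ 10.5 rad/s.
∠L(j10.5) = −90° − arctan(10.5/9.69) ≈ -137.29°
PM = 180° + (-137.29°) = 42.71°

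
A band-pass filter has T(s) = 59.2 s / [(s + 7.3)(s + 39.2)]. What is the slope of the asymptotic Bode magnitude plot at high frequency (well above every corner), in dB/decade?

With 1 zero and 2 poles, the high-frequency asymptotic slope is 20 × (1 − 2) = -20 dB/decade.

-20 dB/decade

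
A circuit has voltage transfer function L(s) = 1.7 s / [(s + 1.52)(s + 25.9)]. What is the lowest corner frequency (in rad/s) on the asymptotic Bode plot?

1.52 rad/s

Break frequencies occur at each pole and zero magnitude: 1.52 rad/s, 25.9 rad/s.
The lowest is 1.52 rad/s.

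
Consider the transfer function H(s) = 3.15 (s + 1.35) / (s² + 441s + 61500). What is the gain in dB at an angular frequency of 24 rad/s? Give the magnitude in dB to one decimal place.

|j24 + 1.35| = √(24² + 1.35²) = 24.04
|(j24)² + 441(j24) + 61500| = |60924 + j10584| = 6.184e+04
|H(j24)| = 3.15 × 24.04 / 6.184e+04 = 0.0012245
20 log₁₀(0.0012245) = -58.24 dB

-58.2 dB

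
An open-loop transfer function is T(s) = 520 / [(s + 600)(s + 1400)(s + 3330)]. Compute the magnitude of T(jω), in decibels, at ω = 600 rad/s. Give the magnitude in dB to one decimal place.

|j600 + 600| = √(600² + 600²) = 848.5
|j600 + 1400| = √(600² + 1400²) = 1523
|j600 + 3330| = √(600² + 3330²) = 3384
|T(j600)| = 520 / (848.5 × 1523 × 3384) = 1.1891e-07
20 log₁₀(1.1891e-07) = -138.50 dB

-138.5 dB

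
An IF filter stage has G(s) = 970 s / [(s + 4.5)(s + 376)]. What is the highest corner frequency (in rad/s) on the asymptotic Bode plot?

376 rad/s

Break frequencies occur at each pole and zero magnitude: 4.5 rad/s, 376 rad/s.
The highest is 376 rad/s.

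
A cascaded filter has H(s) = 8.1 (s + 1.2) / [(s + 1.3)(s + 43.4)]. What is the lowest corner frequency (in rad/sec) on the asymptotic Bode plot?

1.2 rad/sec

Break frequencies occur at each pole and zero magnitude: 1.2 rad/sec, 1.3 rad/sec, 43.4 rad/sec.
The lowest is 1.2 rad/sec.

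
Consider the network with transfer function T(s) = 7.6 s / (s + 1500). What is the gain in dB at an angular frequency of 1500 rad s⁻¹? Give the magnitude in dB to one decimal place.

|j1500| = 1500
|j1500 + 1500| = √(1500² + 1500²) = 2121
|T(j1500)| = 7.6 × 1500 / 2121 = 5.374
20 log₁₀(5.374) = 14.61 dB

14.6 dB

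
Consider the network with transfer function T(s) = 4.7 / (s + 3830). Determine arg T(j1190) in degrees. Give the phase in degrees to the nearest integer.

-17°

∠(j1190 + 3830) = arctan(1190/3830) = 17.26°
∠T(j1190) = −17.26° = -17.26°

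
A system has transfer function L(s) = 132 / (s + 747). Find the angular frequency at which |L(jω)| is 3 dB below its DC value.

For a single-pole low-pass, the −3 dB point is at the pole: ω = 747 rad s⁻¹.

747 rad s⁻¹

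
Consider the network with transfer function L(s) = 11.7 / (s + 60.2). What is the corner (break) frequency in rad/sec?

The single real pole at s = −60.2 gives a corner at ω = 60.2 rad/sec.

60.2 rad/sec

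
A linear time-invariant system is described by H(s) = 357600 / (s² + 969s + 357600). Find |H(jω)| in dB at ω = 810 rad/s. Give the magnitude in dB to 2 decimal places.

|(j810)² + 969(j810) + 357600| = |-2.985e+05 + j7.8489e+05| = 8.397e+05
|H(j810)| = 357600 / 8.397e+05 = 0.42585
20 log₁₀(0.42585) = -7.415 dB

-7.41 dB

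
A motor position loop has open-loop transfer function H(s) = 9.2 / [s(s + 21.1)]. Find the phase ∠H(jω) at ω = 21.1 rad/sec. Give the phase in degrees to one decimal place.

∠(j21.1 + 21.1) = arctan(21.1/21.1) = 45.00°
∠(j21.1) = 90.00°
∠H(j21.1) = − (45.00° + 90.00°) = -135.00°

-135.0°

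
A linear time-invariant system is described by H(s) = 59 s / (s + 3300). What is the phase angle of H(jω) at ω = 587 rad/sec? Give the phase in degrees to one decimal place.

∠(j587) = 90.00°
∠(j587 + 3300) = arctan(587/3300) = 10.09°
∠H(j587) = 90.00° − 10.09° = 79.91°

79.9°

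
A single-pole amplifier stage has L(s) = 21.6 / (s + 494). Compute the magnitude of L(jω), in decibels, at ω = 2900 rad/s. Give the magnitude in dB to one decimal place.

-42.7 dB

|j2900 + 494| = √(2900² + 494²) = 2942
|L(j2900)| = 21.6 / 2942 = 0.0073425
20 log₁₀(0.0073425) = -42.68 dB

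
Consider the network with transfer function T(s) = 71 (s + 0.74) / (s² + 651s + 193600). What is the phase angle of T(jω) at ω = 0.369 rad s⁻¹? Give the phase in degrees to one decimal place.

∠(j0.369 + 0.74) = arctan(0.369/0.74) = 26.50°
∠[(j0.369)² + 651(j0.369) + 193600] = ∠[1.936e+05 + j240.22] = 0.07°
∠T(j0.369) = 26.50° − 0.07° = 26.43°

26.4°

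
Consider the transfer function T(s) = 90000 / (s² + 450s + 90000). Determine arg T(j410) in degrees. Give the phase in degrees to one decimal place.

-112.9°

∠[(j410)² + 450(j410) + 90000] = ∠[-78100 + j1.845e+05] = 112.94°
∠T(j410) = −112.94° = -112.94°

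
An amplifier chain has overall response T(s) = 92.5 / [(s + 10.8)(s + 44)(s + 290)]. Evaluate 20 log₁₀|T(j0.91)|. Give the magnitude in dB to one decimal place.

-63.5 dB

|j0.91 + 10.8| = √(0.91² + 10.8²) = 10.84
|j0.91 + 44| = √(0.91² + 44²) = 44.01
|j0.91 + 290| = √(0.91² + 290²) = 290
|T(j0.91)| = 92.5 / (10.84 × 44.01 × 290) = 0.00066871
20 log₁₀(0.00066871) = -63.50 dB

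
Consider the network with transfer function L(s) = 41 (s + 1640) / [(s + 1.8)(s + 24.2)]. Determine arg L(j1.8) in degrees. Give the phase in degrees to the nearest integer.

-49°

∠(j1.8 + 1640) = arctan(1.8/1640) = 0.06°
∠(j1.8 + 1.8) = arctan(1.8/1.8) = 45.00°
∠(j1.8 + 24.2) = arctan(1.8/24.2) = 4.25°
∠L(j1.8) = 0.06° − (45.00° + 4.25°) = -49.19°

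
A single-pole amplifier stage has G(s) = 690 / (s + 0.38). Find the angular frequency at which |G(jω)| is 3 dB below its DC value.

0.38 rad s⁻¹

For a single-pole low-pass, the −3 dB point is at the pole: ω = 0.38 rad s⁻¹.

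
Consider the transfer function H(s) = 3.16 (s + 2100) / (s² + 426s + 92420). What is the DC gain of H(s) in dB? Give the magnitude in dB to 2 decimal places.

H(0) = 3.16 × 2100 / 92420 = 0.071803
20 log₁₀(0.071803) = -22.877 dB

-22.88 dB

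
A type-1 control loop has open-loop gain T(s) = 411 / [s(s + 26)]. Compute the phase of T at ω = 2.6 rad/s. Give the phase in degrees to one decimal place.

-95.7°

∠(j2.6 + 26) = arctan(2.6/26) = 5.71°
∠(j2.6) = 90.00°
∠T(j2.6) = − (5.71° + 90.00°) = -95.71°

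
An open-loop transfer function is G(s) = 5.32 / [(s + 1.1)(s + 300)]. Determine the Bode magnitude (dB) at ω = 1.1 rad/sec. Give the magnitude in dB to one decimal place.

|j1.1 + 1.1| = √(1.1² + 1.1²) = 1.556
|j1.1 + 300| = √(1.1² + 300²) = 300
|G(j1.1)| = 5.32 / (1.556 × 300) = 0.011399
20 log₁₀(0.011399) = -38.86 dB

-38.9 dB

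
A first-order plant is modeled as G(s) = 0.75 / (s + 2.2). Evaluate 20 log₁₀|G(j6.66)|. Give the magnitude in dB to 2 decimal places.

|j6.66 + 2.2| = √(6.66² + 2.2²) = 7.014
|G(j6.66)| = 0.75 / 7.014 = 0.10693
20 log₁₀(0.10693) = -19.418 dB

-19.42 dB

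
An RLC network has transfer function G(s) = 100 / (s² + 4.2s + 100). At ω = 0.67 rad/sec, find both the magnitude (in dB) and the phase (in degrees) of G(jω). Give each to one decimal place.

|(j0.67)² + 4.2(j0.67) + 100| = |99.551 + j2.814| = 99.59
|G(j0.67)| = 100 / 99.59 = 1.0041
20 log₁₀(1.0041) = 0.04 dB
∠[(j0.67)² + 4.2(j0.67) + 100] = ∠[99.551 + j2.814] = 1.62°
∠G(j0.67) = −1.62° = -1.62°

|G| = 0.0 dB, ∠G = -1.6°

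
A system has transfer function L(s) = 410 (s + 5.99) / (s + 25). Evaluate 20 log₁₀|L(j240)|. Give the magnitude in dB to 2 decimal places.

|j240 + 5.99| = √(240² + 5.99²) = 240.1
|j240 + 25| = √(240² + 25²) = 241.3
|L(j240)| = 410 × 240.1 / 241.3 = 407.92
20 log₁₀(407.92) = 52.212 dB

52.21 dB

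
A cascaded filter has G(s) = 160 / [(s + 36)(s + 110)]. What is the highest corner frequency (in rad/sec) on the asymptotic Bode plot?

110 rad/sec

Break frequencies occur at each pole and zero magnitude: 36 rad/sec, 110 rad/sec.
The highest is 110 rad/sec.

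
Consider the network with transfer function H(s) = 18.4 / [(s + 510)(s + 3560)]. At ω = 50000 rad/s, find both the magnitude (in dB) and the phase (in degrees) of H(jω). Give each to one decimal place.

|H| = -162.7 dB, ∠H = -175.3 deg

|j50000 + 510| = √(50000² + 510²) = 5e+04
|j50000 + 3560| = √(50000² + 3560²) = 5.013e+04
|H(j50000)| = 18.4 / (5e+04 × 5.013e+04) = 7.341e-09
20 log₁₀(7.341e-09) = -162.68 dB
∠(j50000 + 510) = arctan(50000/510) = 89.42°
∠(j50000 + 3560) = arctan(50000/3560) = 85.93°
∠H(j50000) = − (89.42° + 85.93°) = -175.34°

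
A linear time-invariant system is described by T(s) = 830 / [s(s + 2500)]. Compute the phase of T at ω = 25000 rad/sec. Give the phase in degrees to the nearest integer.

-174°

∠(j25000 + 2500) = arctan(25000/2500) = 84.29°
∠(j25000) = 90.00°
∠T(j25000) = − (84.29° + 90.00°) = -174.29°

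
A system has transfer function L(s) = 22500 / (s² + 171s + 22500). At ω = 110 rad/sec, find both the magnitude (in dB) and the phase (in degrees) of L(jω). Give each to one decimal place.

|L| = 0.4 dB, ∠L = -61.1 deg

|(j110)² + 171(j110) + 22500| = |10400 + j18810| = 2.149e+04
|L(j110)| = 22500 / 2.149e+04 = 1.0468
20 log₁₀(1.0468) = 0.40 dB
∠[(j110)² + 171(j110) + 22500] = ∠[10400 + j18810] = 61.06°
∠L(j110) = −61.06° = -61.06°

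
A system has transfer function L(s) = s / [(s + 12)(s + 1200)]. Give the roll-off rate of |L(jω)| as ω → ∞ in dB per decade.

-20 dB/decade

With 1 zero and 2 poles, the high-frequency asymptotic slope is 20 × (1 − 2) = -20 dB/decade.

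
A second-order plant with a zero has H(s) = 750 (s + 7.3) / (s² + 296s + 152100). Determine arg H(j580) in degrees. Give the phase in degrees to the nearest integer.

∠(j580 + 7.3) = arctan(580/7.3) = 89.28°
∠[(j580)² + 296(j580) + 152100] = ∠[-1.843e+05 + j1.7168e+05] = 137.03°
∠H(j580) = 89.28° − 137.03° = -47.75°

-48 deg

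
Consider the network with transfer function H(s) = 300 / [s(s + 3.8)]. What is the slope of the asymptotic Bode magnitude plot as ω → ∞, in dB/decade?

With 0 zeros and 2 poles, the high-frequency asymptotic slope is 20 × (0 − 2) = -40 dB/decade.

-40 dB/decade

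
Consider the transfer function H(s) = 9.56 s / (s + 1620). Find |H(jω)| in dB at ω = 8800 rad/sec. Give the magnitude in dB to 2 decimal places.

|j8800| = 8800
|j8800 + 1620| = √(8800² + 1620²) = 8948
|H(j8800)| = 9.56 × 8800 / 8948 = 9.402
20 log₁₀(9.402) = 19.464 dB

19.46 dB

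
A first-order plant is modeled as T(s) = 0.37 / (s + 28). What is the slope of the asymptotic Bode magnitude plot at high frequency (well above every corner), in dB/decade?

-20 dB/decade

With 0 zeros and 1 pole, the high-frequency asymptotic slope is 20 × (0 − 1) = -20 dB/decade.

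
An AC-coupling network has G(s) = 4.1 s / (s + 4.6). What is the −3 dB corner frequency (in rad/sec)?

For a single-pole high-pass, the −3 dB point is at the pole: ω = 4.6 rad/sec.

4.6 rad/sec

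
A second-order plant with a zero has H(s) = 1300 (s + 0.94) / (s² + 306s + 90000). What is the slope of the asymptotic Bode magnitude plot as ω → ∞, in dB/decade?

With 1 zero and 2 poles, the high-frequency asymptotic slope is 20 × (1 − 2) = -20 dB/decade.

-20 dB/decade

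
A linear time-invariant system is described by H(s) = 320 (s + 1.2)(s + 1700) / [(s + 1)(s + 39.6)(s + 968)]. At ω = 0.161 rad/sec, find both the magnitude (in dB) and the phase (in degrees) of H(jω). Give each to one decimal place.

|H| = 24.6 dB, ∠H = -1.7°

|j0.161 + 1.2| = √(0.161² + 1.2²) = 1.211
|j0.161 + 1700| = √(0.161² + 1700²) = 1700
|j0.161 + 1| = √(0.161² + 1²) = 1.013
|j0.161 + 39.6| = √(0.161² + 39.6²) = 39.6
|j0.161 + 968| = √(0.161² + 968²) = 968
|H(j0.161)| = 320 × 1.211 × 1700 / (1.013 × 39.6 × 968) = 16.964
20 log₁₀(16.964) = 24.59 dB
∠(j0.161 + 1.2) = arctan(0.161/1.2) = 7.64°
∠(j0.161 + 1700) = arctan(0.161/1700) = 0.01°
∠(j0.161 + 1) = arctan(0.161/1) = 9.15°
∠(j0.161 + 39.6) = arctan(0.161/39.6) = 0.23°
∠(j0.161 + 968) = arctan(0.161/968) = 0.01°
∠H(j0.161) = 7.64° + 0.01° − (9.15° + 0.23° + 0.01°) = -1.74°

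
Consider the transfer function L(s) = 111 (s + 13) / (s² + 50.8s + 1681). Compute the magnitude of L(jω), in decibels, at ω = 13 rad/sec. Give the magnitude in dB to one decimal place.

|j13 + 13| = √(13² + 13²) = 18.38
|(j13)² + 50.8(j13) + 1681| = |1512 + j660.4| = 1650
|L(j13)| = 111 × 18.38 / 1650 = 1.2368
20 log₁₀(1.2368) = 1.85 dB

1.8 dB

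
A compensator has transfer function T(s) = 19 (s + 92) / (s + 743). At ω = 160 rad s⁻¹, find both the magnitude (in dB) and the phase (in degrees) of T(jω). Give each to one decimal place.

|T| = 13.3 dB, ∠T = 47.9°

|j160 + 92| = √(160² + 92²) = 184.6
|j160 + 743| = √(160² + 743²) = 760
|T(j160)| = 19 × 184.6 / 760 = 4.6139
20 log₁₀(4.6139) = 13.28 dB
∠(j160 + 92) = arctan(160/92) = 60.10°
∠(j160 + 743) = arctan(160/743) = 12.15°
∠T(j160) = 60.10° − 12.15° = 47.95°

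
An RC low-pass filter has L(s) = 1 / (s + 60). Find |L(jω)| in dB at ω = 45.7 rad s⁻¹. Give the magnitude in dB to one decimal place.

-37.5 dB

|j45.7 + 60| = √(45.7² + 60²) = 75.42
|L(j45.7)| = 1 / 75.42 = 0.013259
20 log₁₀(0.013259) = -37.55 dB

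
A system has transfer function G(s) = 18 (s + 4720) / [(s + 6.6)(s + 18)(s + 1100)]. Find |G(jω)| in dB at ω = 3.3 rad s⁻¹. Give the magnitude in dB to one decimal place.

-4.9 dB

|j3.3 + 4720| = √(3.3² + 4720²) = 4720
|j3.3 + 6.6| = √(3.3² + 6.6²) = 7.379
|j3.3 + 18| = √(3.3² + 18²) = 18.3
|j3.3 + 1100| = √(3.3² + 1100²) = 1100
|G(j3.3)| = 18 × 4720 / (7.379 × 18.3 × 1100) = 0.57197
20 log₁₀(0.57197) = -4.85 dB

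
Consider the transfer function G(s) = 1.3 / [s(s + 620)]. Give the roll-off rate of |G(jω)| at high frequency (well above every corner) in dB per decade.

With 0 zeros and 2 poles, the high-frequency asymptotic slope is 20 × (0 − 2) = -40 dB/decade.

-40 dB/decade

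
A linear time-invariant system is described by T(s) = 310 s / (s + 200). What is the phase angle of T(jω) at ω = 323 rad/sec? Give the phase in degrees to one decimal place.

31.8°

∠(j323) = 90.00°
∠(j323 + 200) = arctan(323/200) = 58.23°
∠T(j323) = 90.00° − 58.23° = 31.77°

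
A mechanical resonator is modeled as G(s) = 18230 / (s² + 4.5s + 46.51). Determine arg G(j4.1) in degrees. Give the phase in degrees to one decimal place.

∠[(j4.1)² + 4.5(j4.1) + 46.51] = ∠[29.7 + j18.45] = 31.85°
∠G(j4.1) = −31.85° = -31.85°

-31.8 deg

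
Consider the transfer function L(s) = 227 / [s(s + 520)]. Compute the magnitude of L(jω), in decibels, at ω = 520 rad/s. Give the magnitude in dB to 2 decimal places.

|j520 + 520| = √(520² + 520²) = 735.4
|j520| = 520
|L(j520)| = 227 / (735.4 × 520) = 0.00059361
20 log₁₀(0.00059361) = -64.530 dB

-64.53 dB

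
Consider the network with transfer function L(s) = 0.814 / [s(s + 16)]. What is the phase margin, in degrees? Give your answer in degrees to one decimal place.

89.8°

Gain crossover: |L(jω)| = 1 at ω ≈ 0.0509 rad/s.
∠L(j0.0509) = −90° − arctan(0.0509/16) ≈ -90.18°
PM = 180° + (-90.18°) = 89.82°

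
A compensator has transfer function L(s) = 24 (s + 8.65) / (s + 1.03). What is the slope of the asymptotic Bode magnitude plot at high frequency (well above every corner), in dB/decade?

0 dB/decade

With 1 zero and 1 pole, the high-frequency asymptotic slope is 20 × (1 − 1) = 0 dB/decade.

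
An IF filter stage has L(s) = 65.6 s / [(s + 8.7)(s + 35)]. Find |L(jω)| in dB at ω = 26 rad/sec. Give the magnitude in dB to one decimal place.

|j26| = 26
|j26 + 8.7| = √(26² + 8.7²) = 27.42
|j26 + 35| = √(26² + 35²) = 43.6
|L(j26)| = 65.6 × 26 / (27.42 × 43.6) = 1.4268
20 log₁₀(1.4268) = 3.09 dB

3.1 dB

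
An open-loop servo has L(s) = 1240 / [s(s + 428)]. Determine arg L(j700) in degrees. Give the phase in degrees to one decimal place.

-148.6°

∠(j700 + 428) = arctan(700/428) = 58.56°
∠(j700) = 90.00°
∠L(j700) = − (58.56° + 90.00°) = -148.56°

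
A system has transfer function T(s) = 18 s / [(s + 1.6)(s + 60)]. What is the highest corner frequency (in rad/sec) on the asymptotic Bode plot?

60 rad/sec

Break frequencies occur at each pole and zero magnitude: 1.6 rad/sec, 60 rad/sec.
The highest is 60 rad/sec.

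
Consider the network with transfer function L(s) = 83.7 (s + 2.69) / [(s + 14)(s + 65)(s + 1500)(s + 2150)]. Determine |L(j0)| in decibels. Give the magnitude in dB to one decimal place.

-142.3 dB

L(0) = 83.7 × 2.69 / (14 × 65 × 1500 × 2150) = 7.672e-08
20 log₁₀(7.672e-08) = -142.30 dB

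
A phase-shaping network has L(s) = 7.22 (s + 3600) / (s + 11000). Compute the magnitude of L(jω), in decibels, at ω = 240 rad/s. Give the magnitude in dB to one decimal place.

7.5 dB

|j240 + 3600| = √(240² + 3600²) = 3608
|j240 + 11000| = √(240² + 11000²) = 1.1e+04
|L(j240)| = 7.22 × 3608 / 1.1e+04 = 2.3676
20 log₁₀(2.3676) = 7.49 dB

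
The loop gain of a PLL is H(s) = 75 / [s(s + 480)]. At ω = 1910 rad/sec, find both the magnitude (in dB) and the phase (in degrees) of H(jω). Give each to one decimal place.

|j1910 + 480| = √(1910² + 480²) = 1969
|j1910| = 1910
|H(j1910)| = 75 / (1969 × 1910) = 1.9939e-05
20 log₁₀(1.9939e-05) = -94.01 dB
∠(j1910 + 480) = arctan(1910/480) = 75.89°
∠(j1910) = 90.00°
∠H(j1910) = − (75.89° + 90.00°) = -165.89°

|H| = -94.0 dB, ∠H = -165.9°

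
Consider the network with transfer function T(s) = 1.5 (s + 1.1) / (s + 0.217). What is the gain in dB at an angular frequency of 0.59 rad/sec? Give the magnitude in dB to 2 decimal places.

9.48 dB

|j0.59 + 1.1| = √(0.59² + 1.1²) = 1.248
|j0.59 + 0.217| = √(0.59² + 0.217²) = 0.6286
|T(j0.59)| = 1.5 × 1.248 / 0.6286 = 2.9784
20 log₁₀(2.9784) = 9.480 dB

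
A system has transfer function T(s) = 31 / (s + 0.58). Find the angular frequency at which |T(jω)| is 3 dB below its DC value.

For a single-pole low-pass, the −3 dB point is at the pole: ω = 0.58 rad/s.

0.58 rad/s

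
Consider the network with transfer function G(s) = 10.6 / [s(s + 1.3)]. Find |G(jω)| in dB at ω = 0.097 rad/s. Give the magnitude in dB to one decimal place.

38.5 dB

|j0.097 + 1.3| = √(0.097² + 1.3²) = 1.304
|j0.097| = 0.097
|G(j0.097)| = 10.6 / (1.304 × 0.097) = 83.827
20 log₁₀(83.827) = 38.47 dB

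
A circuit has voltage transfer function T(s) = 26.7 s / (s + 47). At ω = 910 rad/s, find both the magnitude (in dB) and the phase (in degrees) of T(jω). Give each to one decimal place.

|T| = 28.5 dB, ∠T = 3.0°

|j910| = 910
|j910 + 47| = √(910² + 47²) = 911.2
|T(j910)| = 26.7 × 910 / 911.2 = 26.664
20 log₁₀(26.664) = 28.52 dB
∠(j910) = 90.00°
∠(j910 + 47) = arctan(910/47) = 87.04°
∠T(j910) = 90.00° − 87.04° = 2.96°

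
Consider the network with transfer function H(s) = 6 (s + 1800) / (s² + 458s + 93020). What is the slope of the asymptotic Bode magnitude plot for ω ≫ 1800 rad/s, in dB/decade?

With 1 zero and 2 poles, the high-frequency asymptotic slope is 20 × (1 − 2) = -20 dB/decade.

-20 dB/decade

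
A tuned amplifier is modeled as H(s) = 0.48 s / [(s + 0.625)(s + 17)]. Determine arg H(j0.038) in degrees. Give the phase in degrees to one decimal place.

∠(j0.038) = 90.00°
∠(j0.038 + 0.625) = arctan(0.038/0.625) = 3.48°
∠(j0.038 + 17) = arctan(0.038/17) = 0.13°
∠H(j0.038) = 90.00° − (3.48° + 0.13°) = 86.39°

86.4°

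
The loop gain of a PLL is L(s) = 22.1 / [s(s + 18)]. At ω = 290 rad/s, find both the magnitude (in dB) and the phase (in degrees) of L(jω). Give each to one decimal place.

|L| = -71.6 dB, ∠L = -176.4 deg

|j290 + 18| = √(290² + 18²) = 290.6
|j290| = 290
|L(j290)| = 22.1 / (290.6 × 290) = 0.00026228
20 log₁₀(0.00026228) = -71.62 dB
∠(j290 + 18) = arctan(290/18) = 86.45°
∠(j290) = 90.00°
∠L(j290) = − (86.45° + 90.00°) = -176.45°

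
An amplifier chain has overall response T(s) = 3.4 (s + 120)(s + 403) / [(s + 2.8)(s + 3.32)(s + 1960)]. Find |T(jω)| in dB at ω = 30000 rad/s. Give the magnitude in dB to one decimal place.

-78.9 dB

|j30000 + 120| = √(30000² + 120²) = 3e+04
|j30000 + 403| = √(30000² + 403²) = 3e+04
|j30000 + 2.8| = √(30000² + 2.8²) = 3e+04
|j30000 + 3.32| = √(30000² + 3.32²) = 3e+04
|j30000 + 1960| = √(30000² + 1960²) = 3.006e+04
|T(j30000)| = 3.4 × 3e+04 × 3e+04 / (3e+04 × 3e+04 × 3.006e+04) = 0.0001131
20 log₁₀(0.0001131) = -78.93 dB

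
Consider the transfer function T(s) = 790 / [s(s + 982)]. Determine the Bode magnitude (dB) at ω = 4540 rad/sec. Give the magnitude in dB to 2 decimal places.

|j4540 + 982| = √(4540² + 982²) = 4645
|j4540| = 4540
|T(j4540)| = 790 / (4645 × 4540) = 3.7462e-05
20 log₁₀(3.7462e-05) = -88.528 dB

-88.53 dB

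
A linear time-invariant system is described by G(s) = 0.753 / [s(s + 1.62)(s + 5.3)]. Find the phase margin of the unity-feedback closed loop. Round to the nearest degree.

Gain crossover: |G(jω)| = 1 at ω ≈ 0.0876 rad s⁻¹.
∠G(j0.0876) = −90° − arctan(0.0876/1.62) − arctan(0.0876/5.3) ≈ -94.04°
PM = 180° + (-94.04°) = 85.96°

86°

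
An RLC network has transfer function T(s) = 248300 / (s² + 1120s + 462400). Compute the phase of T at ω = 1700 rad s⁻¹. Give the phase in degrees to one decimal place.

∠[(j1700)² + 1120(j1700) + 462400] = ∠[-2.4276e+06 + j1.904e+06] = 141.89°
∠T(j1700) = −141.89° = -141.89°

-141.9°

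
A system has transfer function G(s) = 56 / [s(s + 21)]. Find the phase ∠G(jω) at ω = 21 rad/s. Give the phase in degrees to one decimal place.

∠(j21 + 21) = arctan(21/21) = 45.00°
∠(j21) = 90.00°
∠G(j21) = − (45.00° + 90.00°) = -135.00°

-135.0°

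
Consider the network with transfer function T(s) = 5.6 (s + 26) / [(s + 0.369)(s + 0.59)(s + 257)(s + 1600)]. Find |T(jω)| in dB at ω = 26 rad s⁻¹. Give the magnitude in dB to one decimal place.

-122.7 dB

|j26 + 26| = √(26² + 26²) = 36.77
|j26 + 0.369| = √(26² + 0.369²) = 26
|j26 + 0.59| = √(26² + 0.59²) = 26.01
|j26 + 257| = √(26² + 257²) = 258.3
|j26 + 1600| = √(26² + 1600²) = 1600
|T(j26)| = 5.6 × 36.77 / (26 × 26.01 × 258.3 × 1600) = 7.3664e-07
20 log₁₀(7.3664e-07) = -122.65 dB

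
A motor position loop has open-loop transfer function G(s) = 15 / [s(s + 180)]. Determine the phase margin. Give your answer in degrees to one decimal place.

90.0°

Gain crossover: |G(jω)| = 1 at ω ≈ 0.0833 rad/s.
∠G(j0.0833) = −90° − arctan(0.0833/180) ≈ -90.03°
PM = 180° + (-90.03°) = 89.97°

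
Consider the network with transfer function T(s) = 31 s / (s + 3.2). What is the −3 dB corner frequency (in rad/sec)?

3.2 rad/sec

For a single-pole high-pass, the −3 dB point is at the pole: ω = 3.2 rad/sec.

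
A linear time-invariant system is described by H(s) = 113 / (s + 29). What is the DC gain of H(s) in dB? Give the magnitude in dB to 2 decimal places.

H(0) = 113 / 29 = 3.8966
20 log₁₀(3.8966) = 11.814 dB

11.81 dB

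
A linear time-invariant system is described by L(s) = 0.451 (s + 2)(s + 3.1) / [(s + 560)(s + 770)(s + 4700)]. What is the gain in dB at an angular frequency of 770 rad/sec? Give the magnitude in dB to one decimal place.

|j770 + 2| = √(770² + 2²) = 770
|j770 + 3.1| = √(770² + 3.1²) = 770
|j770 + 560| = √(770² + 560²) = 952.1
|j770 + 770| = √(770² + 770²) = 1089
|j770 + 4700| = √(770² + 4700²) = 4763
|L(j770)| = 0.451 × 770 × 770 / (952.1 × 1089 × 4763) = 5.4153e-05
20 log₁₀(5.4153e-05) = -85.33 dB

-85.3 dB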